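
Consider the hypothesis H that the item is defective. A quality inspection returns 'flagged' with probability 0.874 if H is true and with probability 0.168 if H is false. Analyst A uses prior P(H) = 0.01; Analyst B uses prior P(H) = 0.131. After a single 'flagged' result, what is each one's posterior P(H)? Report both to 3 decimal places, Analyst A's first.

Analyst A: 0.050; Analyst B: 0.440

P('+'|H) = 0.874, P('+'|¬H) = 0.168.
Analyst A: numerator 0.874·0.01 = 0.0087400; evidence = 0.0087400+0.168·0.99 = 0.17506; posterior = 0.050.
Analyst B: numerator 0.874·0.131 = 0.11449; evidence = 0.11449+0.168·0.869 = 0.26049; posterior = 0.440.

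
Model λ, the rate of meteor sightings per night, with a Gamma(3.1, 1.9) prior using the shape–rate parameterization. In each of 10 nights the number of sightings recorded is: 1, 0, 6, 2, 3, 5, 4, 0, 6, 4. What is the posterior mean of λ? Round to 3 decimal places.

The Poisson likelihood adds the total count to the shape and the number of exposure periods to the rate. Here ∑xᵢ = 31 and n = 10, so shape 3.1→34.1 and rate 1.9→11.9.
E[λ | data] = 34.1/11.9 = 2.866.

Posterior mean ≈ 2.866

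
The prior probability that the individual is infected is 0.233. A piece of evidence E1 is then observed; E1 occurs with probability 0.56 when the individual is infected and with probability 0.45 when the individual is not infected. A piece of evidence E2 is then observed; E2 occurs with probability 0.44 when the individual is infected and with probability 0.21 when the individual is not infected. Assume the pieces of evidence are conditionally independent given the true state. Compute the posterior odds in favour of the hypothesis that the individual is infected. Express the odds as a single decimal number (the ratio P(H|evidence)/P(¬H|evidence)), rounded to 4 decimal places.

Prior odds = 0.233/(1−0.233) = 0.30378. In log-odds, ln(0.30378) = -1.1914.
Add log likelihood ratios: ln(1.2444) + ln(2.0952) = 0.95836.
Posterior log-odds = -0.23309, so posterior odds = exp(-0.23309) = 0.79208.

Posterior odds ≈ 0.7921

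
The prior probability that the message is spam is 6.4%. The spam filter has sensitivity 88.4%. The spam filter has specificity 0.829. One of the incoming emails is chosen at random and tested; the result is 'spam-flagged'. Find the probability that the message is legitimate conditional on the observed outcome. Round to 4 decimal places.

Let H be the event that the message is spam. P(H) = 0.064, so P(¬H) = 0.936. With E the 'spam-flagged' result, P(E|H) = 0.884 and P(E|¬H) = 0.171.
P(E) = 0.884·0.064 + 0.171·0.936 = 0.056576 + 0.16006 = 0.21663.
By Bayes' theorem, P(H|E) = 0.056576 / 0.21663 = 0.2612. Hence P(¬H|E) = 1 − 0.2612 = 0.7388.

P(¬H | E) ≈ 0.7388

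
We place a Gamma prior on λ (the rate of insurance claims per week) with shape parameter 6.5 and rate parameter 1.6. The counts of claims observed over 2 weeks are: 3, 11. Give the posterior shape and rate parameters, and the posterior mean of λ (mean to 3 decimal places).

Total count ∑xᵢ = 14 over n = 2 weeks.
Gamma is conjugate to the Poisson likelihood: posterior is Gamma(shape = 6.5+14 = 20.5, rate = 1.6+2 = 3.6).
Posterior mean = shape/rate = 20.5/3.6 = 5.694.

Posterior: Gamma(shape=20.5, rate=3.6); mean ≈ 5.694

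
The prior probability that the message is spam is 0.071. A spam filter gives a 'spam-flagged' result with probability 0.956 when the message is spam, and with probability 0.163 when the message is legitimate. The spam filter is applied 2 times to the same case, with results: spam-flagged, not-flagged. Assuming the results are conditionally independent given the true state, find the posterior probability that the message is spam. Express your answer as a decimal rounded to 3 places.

Posterior P(H) ≈ 0.023

With H the event that the message is spam, the joint likelihood of the observed sequence is P(data|H) = 0.956·0.044 = 0.042064 and P(data|¬H) = 0.163·0.837 = 0.13643.
Bayes: P(H|data) = 0.071·0.042064 / (0.071·0.042064 + 0.929·0.13643) = 0.0029865/0.12973 = 0.0230.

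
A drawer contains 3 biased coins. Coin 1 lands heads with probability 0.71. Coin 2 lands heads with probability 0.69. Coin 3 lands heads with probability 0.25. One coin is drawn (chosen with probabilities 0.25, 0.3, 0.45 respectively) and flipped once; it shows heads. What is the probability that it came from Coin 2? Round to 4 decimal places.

Tabulate prior·likelihood by source: [1] prior 0.25, lik 0.71, product 0.1775; [2] prior 0.3, lik 0.69, product 0.2070; [3] prior 0.45, lik 0.25, product 0.1125.
Normalizing constant = 0.49700; the posterior for Coin 2 is its product over the sum, 0.2070/0.49700 = 0.4165.

Posterior probability ≈ 0.4165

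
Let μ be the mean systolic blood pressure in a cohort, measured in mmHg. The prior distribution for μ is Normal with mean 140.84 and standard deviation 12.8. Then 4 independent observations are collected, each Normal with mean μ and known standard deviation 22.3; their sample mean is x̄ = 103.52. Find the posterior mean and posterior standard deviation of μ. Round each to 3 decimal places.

Posterior mean ≈ 119.621; posterior SD ≈ 8.407

With known σ, the Normal prior is conjugate. Weight on the data is w = (n/σ²)/(n/σ² + 1/τ₀²) = 0.00804360/(0.00804360+0.00610352) = 0.56857.
Posterior mean = w·x̄ + (1−w)·μ₀ = 0.56857·103.52 + 0.43143·140.84 = 119.621. Posterior variance = 1/(0.00804360+0.00610352) = 70.6858, so SD = 8.407.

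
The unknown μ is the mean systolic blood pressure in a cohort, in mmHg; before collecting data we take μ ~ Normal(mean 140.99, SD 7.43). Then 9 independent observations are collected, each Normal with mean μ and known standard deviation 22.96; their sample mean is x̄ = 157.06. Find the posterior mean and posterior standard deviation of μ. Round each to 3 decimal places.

Prior precision 1/τ₀² = 1/7.43² = 0.0181143; data precision n/σ² = 9/22.96² = 0.0170726.
Posterior precision = 0.0181143 + 0.0170726 = 0.0351869, giving posterior SD = 1/√0.0351869 = 5.331.
Posterior mean = (0.0181143·140.99 + 0.0170726·157.06) / 0.0351869 = 148.787.

Posterior mean ≈ 148.787; posterior SD ≈ 5.331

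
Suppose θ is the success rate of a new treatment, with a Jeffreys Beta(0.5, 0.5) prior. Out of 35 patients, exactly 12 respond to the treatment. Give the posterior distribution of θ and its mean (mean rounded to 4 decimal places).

Posterior: Beta(12.5, 23.5); mean ≈ 0.3472

The binomial likelihood is conjugate to the Beta prior: with 12 successes and 23 failures, the posterior is Beta(0.5+12, 0.5+23) = Beta(12.5, 23.5).
E[θ | data] = 12.5/(12.5+23.5) = 0.3472.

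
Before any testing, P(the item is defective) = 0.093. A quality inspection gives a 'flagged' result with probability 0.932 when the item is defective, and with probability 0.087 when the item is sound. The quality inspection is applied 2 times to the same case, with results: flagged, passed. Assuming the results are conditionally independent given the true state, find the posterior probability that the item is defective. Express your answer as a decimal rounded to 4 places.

Posterior P(H) ≈ 0.0756

Let H be the event that the item is defective; start with P(H) = 0.093. P('flagged'|H) = 0.932, P('flagged'|¬H) = 0.087.
Update on result 1 ('flagged'): P(H) ← 0.932·0.0930 / (0.932·0.0930 + 0.087·0.9070) = 0.086676/0.16558 = 0.5235.
Update on result 2 ('passed'): P(H) ← 0.068·0.5235 / (0.068·0.5235 + 0.913·0.4765) = 0.035595/0.47068 = 0.0756.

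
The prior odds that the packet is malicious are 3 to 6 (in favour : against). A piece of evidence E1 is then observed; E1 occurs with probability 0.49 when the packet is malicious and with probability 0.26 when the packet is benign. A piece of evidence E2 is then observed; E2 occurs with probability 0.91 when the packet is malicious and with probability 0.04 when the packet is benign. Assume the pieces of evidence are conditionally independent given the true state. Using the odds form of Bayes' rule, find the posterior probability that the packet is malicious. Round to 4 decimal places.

Prior odds = 3/6 = 0.50000.
Likelihood ratio for E1 = 0.49/0.26 = 1.8846.
Likelihood ratio for E2 = 0.91/0.04 = 22.750.
Posterior odds = prior odds × LR₁ × LR₂ = 21.438.
Posterior probability = odds/(1+odds) = 21.438/22.438 = 0.9554.

Posterior probability ≈ 0.9554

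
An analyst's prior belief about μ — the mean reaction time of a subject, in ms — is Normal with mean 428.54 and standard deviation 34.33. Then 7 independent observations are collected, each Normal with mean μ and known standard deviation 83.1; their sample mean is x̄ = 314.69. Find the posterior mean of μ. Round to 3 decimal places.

Posterior mean ≈ 366.566

Prior precision 1/τ₀² = 1/34.33² = 0.00084850; data precision n/σ² = 7/83.1² = 0.00101367.
Posterior precision = 0.00084850 + 0.00101367 = 0.00186217.
Posterior mean = (0.00084850·428.54 + 0.00101367·314.69) / 0.00186217 = 366.566.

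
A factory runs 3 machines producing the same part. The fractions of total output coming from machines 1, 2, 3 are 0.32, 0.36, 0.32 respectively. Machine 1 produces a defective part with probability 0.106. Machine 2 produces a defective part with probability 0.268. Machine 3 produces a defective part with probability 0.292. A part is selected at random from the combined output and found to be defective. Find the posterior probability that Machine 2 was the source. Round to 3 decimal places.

Posterior probability ≈ 0.431

P(defective|M1) = 0.106; P(defective|M2) = 0.268; P(defective|M3) = 0.292.
Prior × likelihood for each source: 0.32·0.106=0.03392, 0.36·0.268=0.09648, 0.32·0.292=0.09344. Summing gives P(defective) = 0.22384.
P(Machine 2 | defective) = 0.09648 / 0.22384 = 0.431.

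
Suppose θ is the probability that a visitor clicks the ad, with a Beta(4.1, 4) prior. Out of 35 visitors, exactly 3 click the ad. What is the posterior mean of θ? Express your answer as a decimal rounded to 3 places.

The binomial likelihood is conjugate to the Beta prior: with 3 successes and 32 failures, the posterior is Beta(4.1+3, 4+32) = Beta(7.1, 36).
E[θ | data] = 7.1/(7.1+36) = 0.165.

Posterior mean ≈ 0.165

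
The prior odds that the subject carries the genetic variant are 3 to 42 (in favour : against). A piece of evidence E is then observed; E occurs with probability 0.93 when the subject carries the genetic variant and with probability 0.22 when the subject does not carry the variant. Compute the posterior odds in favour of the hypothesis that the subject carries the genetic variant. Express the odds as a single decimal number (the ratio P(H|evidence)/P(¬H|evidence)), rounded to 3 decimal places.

Posterior odds ≈ 0.302

Prior odds = 3/42 = 0.071429.
Likelihood ratio for E = 0.93/0.22 = 4.2273.
Posterior odds = prior odds × LR = 0.30195.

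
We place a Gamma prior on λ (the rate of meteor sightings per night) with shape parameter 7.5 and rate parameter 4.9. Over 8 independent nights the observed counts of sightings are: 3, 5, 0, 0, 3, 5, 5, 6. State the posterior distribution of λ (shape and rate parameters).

Posterior: Gamma(shape=34.5, rate=12.9)

The Poisson likelihood adds the total count to the shape and the number of exposure periods to the rate. Here ∑xᵢ = 27 and n = 8, so shape 7.5→34.5 and rate 4.9→12.9.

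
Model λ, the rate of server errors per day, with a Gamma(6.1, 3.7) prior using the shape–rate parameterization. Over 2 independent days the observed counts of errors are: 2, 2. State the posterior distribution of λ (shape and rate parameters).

Posterior: Gamma(shape=10.1, rate=5.7)

Total count ∑xᵢ = 4 over n = 2 days.
Gamma is conjugate to the Poisson likelihood: posterior is Gamma(shape = 6.1+4 = 10.1, rate = 3.7+2 = 5.7).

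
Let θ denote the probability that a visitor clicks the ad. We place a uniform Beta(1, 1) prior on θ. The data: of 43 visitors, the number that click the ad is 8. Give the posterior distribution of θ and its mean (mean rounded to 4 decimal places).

Posterior: Beta(9, 36); mean ≈ 0.2000

The binomial likelihood is conjugate to the Beta prior: with 8 successes and 35 failures, the posterior is Beta(1+8, 1+35) = Beta(9, 36).
Posterior mean = α/(α+β) = 9/45 = 0.2000.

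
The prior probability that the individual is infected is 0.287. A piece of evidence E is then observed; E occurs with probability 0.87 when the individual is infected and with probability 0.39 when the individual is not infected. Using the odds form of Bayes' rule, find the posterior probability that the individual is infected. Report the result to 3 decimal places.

Posterior probability ≈ 0.473

Prior odds = 0.287/(1−0.287) = 0.40252. In log-odds, ln(0.40252) = -0.91000.
Add log likelihood ratio: ln(2.2308) = 0.80235.
Posterior log-odds = -0.10765, so posterior odds = exp(-0.10765) = 0.89794. Converting, P(H|E) = 0.89794/1.8979 = 0.473.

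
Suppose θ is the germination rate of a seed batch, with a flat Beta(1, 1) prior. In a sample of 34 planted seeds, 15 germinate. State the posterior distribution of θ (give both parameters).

The binomial likelihood is conjugate to the Beta prior: with 15 successes and 19 failures, the posterior is Beta(1+15, 1+19) = Beta(16, 20).

Posterior: Beta(16, 20)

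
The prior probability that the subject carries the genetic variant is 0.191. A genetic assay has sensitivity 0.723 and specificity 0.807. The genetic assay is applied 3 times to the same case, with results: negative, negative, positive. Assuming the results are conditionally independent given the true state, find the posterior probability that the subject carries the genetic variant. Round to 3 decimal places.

Posterior P(H) ≈ 0.094

With H the event that the subject carries the genetic variant, the joint likelihood of the observed sequence is P(data|H) = 0.277·0.277·0.723 = 0.055475 and P(data|¬H) = 0.807·0.807·0.193 = 0.12569.
Bayes: P(H|data) = 0.191·0.055475 / (0.191·0.055475 + 0.809·0.12569) = 0.010596/0.11228 = 0.0944.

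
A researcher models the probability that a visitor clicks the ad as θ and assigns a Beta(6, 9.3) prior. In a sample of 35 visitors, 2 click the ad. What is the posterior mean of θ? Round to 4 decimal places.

Posterior mean ≈ 0.1590

Observing 2 successes and 33 failures updates Beta(6, 9.3) by adding the success and failure counts to the two shape parameters: α = 6+2 = 8, β = 9.3+33 = 42.3.
E[θ | data] = 8/(8+42.3) = 0.1590.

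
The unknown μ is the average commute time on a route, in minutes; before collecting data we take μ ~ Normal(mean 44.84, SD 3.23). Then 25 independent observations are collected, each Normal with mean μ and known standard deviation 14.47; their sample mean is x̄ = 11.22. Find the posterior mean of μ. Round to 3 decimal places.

With known σ, the Normal prior is conjugate. Weight on the data is w = (n/σ²)/(n/σ² + 1/τ₀²) = 0.119400/(0.119400+0.0958506) = 0.55470.
Posterior mean = w·x̄ + (1−w)·μ₀ = 0.55470·11.22 + 0.44530·44.84 = 26.191.

Posterior mean ≈ 26.191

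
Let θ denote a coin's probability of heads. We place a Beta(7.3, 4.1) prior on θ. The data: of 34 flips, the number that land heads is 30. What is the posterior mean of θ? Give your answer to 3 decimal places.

The binomial likelihood is conjugate to the Beta prior: with 30 successes and 4 failures, the posterior is Beta(7.3+30, 4.1+4) = Beta(37.3, 8.1).
Posterior mean = α/(α+β) = 37.3/45.4 = 0.822.

Posterior mean ≈ 0.822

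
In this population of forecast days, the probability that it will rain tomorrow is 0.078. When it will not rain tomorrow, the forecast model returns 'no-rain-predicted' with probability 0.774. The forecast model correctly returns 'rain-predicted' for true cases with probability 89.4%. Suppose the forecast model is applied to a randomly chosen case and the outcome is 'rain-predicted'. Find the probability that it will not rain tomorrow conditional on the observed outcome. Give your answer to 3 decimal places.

Let H be the event that it will rain tomorrow. P(H) = 0.078, so P(¬H) = 0.922. With E the 'rain-predicted' result, P(E|H) = 0.894 and P(E|¬H) = 0.226.
P(E) = 0.894·0.078 + 0.226·0.922 = 0.069732 + 0.20837 = 0.27810.
By Bayes' theorem, P(H|E) = 0.069732 / 0.27810 = 0.251. Hence P(¬H|E) = 1 − 0.251 = 0.749.

P(¬H | E) ≈ 0.749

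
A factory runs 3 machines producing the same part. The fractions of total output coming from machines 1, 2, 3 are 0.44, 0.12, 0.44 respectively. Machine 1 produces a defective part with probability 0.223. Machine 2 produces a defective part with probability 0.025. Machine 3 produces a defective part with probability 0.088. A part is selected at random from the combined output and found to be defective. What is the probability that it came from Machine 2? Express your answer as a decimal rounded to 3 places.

Tabulate prior·likelihood by source: [1] prior 0.44, lik 0.223, product 0.09812; [2] prior 0.12, lik 0.025, product 0.003000; [3] prior 0.44, lik 0.088, product 0.03872.
Normalizing constant = 0.13984; the posterior for Machine 2 is its product over the sum, 0.003000/0.13984 = 0.021.

Posterior probability ≈ 0.021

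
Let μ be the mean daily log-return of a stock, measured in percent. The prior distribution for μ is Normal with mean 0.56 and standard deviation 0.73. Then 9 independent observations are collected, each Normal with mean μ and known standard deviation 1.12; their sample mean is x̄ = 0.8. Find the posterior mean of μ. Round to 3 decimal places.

Prior precision 1/τ₀² = 1/0.73² = 1.87652; data precision n/σ² = 9/1.12² = 7.17474.
Posterior precision = 1.87652 + 7.17474 = 9.05127.
Posterior mean = (1.87652·0.56 + 7.17474·0.8) / 9.05127 = 0.750.

Posterior mean ≈ 0.750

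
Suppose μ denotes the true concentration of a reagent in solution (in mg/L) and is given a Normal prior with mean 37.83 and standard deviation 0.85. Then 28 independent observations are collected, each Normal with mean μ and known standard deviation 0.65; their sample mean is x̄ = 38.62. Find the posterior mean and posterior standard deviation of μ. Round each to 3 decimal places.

Posterior mean ≈ 38.604; posterior SD ≈ 0.122

Prior precision 1/τ₀² = 1/0.85² = 1.38408; data precision n/σ² = 28/0.65² = 66.2722.
Posterior precision = 1.38408 + 66.2722 = 67.6563, giving posterior SD = 1/√67.6563 = 0.122.
Posterior mean = (1.38408·37.83 + 66.2722·38.62) / 67.6563 = 38.604.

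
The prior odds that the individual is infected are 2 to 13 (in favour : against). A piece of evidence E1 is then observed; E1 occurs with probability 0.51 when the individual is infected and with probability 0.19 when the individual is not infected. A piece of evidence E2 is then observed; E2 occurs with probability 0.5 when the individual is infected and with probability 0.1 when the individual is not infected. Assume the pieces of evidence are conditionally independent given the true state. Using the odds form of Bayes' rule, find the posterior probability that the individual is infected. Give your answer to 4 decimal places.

Prior odds = 2/13 = 0.15385. In log-odds, ln(0.15385) = -1.8718.
Add log likelihood ratios: ln(2.6842) + ln(5.0000) = 2.5968.
Posterior log-odds = 0.72502, so posterior odds = exp(0.72502) = 2.0648. Converting, P(H|E) = 2.0648/3.0648 = 0.6737.

Posterior probability ≈ 0.6737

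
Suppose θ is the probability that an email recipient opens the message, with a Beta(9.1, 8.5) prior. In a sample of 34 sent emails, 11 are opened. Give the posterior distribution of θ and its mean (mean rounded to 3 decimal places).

Posterior: Beta(20.1, 31.5); mean ≈ 0.390

Observing 11 successes and 23 failures updates Beta(9.1, 8.5) by adding the success and failure counts to the two shape parameters: α = 9.1+11 = 20.1, β = 8.5+23 = 31.5.
Posterior mean = α/(α+β) = 20.1/51.6 = 0.390.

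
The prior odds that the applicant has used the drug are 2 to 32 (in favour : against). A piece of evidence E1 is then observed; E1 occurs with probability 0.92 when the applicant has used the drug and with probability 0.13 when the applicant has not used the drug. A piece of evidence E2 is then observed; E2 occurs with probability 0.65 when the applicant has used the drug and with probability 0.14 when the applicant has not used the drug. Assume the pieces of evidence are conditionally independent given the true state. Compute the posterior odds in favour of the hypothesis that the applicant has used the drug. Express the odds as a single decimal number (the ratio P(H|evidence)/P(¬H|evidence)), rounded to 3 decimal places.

Posterior odds ≈ 2.054

Prior odds = 2/32 = 0.062500. In log-odds, ln(0.062500) = -2.7726.
Add log likelihood ratios: ln(7.0769) + ln(4.6429) = 3.4922.
Posterior log-odds = 0.71958, so posterior odds = exp(0.71958) = 2.0536.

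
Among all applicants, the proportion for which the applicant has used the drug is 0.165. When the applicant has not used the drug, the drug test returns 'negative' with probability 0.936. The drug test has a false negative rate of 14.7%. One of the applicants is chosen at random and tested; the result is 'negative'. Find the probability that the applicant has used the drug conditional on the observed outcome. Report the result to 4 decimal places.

Write H for 'the applicant has used the drug'. Prior odds H:¬H = 0.165/0.835 = 0.19760. For the 'negative' outcome, the likelihood ratio is 0.147/0.936 = 0.15705.
Posterior odds = 0.19760 × 0.15705 = 0.031034, so P(H|E) = 0.031034/(1+0.031034) = 0.0301.

P(H | E) ≈ 0.0301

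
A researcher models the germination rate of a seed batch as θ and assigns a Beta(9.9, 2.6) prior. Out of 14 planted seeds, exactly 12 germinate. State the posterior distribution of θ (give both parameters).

Posterior: Beta(21.9, 4.6)

The binomial likelihood is conjugate to the Beta prior: with 12 successes and 2 failures, the posterior is Beta(9.9+12, 2.6+2) = Beta(21.9, 4.6).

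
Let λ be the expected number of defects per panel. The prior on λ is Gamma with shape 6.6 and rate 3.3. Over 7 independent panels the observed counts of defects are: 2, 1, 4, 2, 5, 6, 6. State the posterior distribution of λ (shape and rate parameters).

Total count ∑xᵢ = 26 over n = 7 panels.
Gamma is conjugate to the Poisson likelihood: posterior is Gamma(shape = 6.6+26 = 32.6, rate = 3.3+7 = 10.3).

Posterior: Gamma(shape=32.6, rate=10.3)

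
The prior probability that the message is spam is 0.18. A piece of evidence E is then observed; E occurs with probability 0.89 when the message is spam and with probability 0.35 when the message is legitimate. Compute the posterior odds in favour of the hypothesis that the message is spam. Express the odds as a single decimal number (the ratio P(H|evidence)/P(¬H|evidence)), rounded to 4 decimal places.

Prior odds = 0.18/(1−0.18) = 0.21951.
Likelihood ratio for E = 0.89/0.35 = 2.5429.
Posterior odds = prior odds × LR = 0.55819.

Posterior odds ≈ 0.5582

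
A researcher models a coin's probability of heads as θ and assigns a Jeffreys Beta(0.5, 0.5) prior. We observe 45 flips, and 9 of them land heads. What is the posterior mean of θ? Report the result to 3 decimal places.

Posterior mean ≈ 0.207

Observing 9 successes and 36 failures updates Beta(0.5, 0.5) by adding the success and failure counts to the two shape parameters: α = 0.5+9 = 9.5, β = 0.5+36 = 36.5.
Posterior mean = α/(α+β) = 9.5/46 = 0.207.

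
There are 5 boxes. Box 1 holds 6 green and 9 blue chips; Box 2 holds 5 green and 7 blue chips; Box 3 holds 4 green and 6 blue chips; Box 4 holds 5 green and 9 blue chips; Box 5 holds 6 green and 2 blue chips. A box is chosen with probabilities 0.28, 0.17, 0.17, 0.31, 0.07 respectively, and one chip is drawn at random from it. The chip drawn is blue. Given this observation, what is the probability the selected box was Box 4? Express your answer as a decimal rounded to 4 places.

Posterior probability ≈ 0.3401

Tabulate prior·likelihood by source: [1] prior 0.28, lik 0.6, product 0.1680; [2] prior 0.17, lik 0.5833, product 0.09917; [3] prior 0.17, lik 0.6, product 0.1020; [4] prior 0.31, lik 0.6429, product 0.1993; [5] prior 0.07, lik 0.25, product 0.01750.
Normalizing constant = 0.58595; the posterior for Box 4 is its product over the sum, 0.1993/0.58595 = 0.3401.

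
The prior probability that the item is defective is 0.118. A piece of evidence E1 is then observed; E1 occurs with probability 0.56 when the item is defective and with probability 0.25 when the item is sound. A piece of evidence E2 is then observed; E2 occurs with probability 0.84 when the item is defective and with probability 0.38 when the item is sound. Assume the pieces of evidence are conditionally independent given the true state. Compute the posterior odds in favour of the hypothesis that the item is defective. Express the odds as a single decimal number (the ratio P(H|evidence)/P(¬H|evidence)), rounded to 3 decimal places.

Prior odds = 0.118/(1−0.118) = 0.13379. In log-odds, ln(0.13379) = -2.0115.
Add log likelihood ratios: ln(2.2400) + ln(2.2105) = 1.5997.
Posterior log-odds = -0.41180, so posterior odds = exp(-0.41180) = 0.66246.

Posterior odds ≈ 0.662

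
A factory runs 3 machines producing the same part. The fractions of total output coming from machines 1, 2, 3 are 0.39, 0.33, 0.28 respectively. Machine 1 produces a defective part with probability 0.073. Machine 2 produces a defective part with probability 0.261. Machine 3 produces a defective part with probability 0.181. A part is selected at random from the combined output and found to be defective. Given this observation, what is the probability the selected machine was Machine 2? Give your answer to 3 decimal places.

P(defective|M1) = 0.073; P(defective|M2) = 0.261; P(defective|M3) = 0.181.
Prior × likelihood for each source: 0.39·0.073=0.02847, 0.33·0.261=0.08613, 0.28·0.181=0.05068. Summing gives P(defective) = 0.16528.
P(Machine 2 | defective) = 0.08613 / 0.16528 = 0.521.

Posterior probability ≈ 0.521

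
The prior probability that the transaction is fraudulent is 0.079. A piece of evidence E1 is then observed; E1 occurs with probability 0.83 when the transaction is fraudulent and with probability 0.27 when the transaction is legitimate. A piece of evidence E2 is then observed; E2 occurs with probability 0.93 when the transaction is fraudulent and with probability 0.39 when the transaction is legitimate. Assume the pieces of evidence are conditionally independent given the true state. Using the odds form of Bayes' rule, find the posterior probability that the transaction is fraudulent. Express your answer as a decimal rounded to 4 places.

Prior odds = 0.079/(1−0.079) = 0.085776.
Likelihood ratio for E1 = 0.83/0.27 = 3.0741.
Likelihood ratio for E2 = 0.93/0.39 = 2.3846.
Posterior odds = prior odds × LR₁ × LR₂ = 0.62878.
Posterior probability = odds/(1+odds) = 0.62878/1.6288 = 0.3860.

Posterior probability ≈ 0.3860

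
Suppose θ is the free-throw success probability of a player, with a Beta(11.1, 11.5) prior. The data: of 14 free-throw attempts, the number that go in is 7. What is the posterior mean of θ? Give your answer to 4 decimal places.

Posterior mean ≈ 0.4945

Observing 7 successes and 7 failures updates Beta(11.1, 11.5) by adding the success and failure counts to the two shape parameters: α = 11.1+7 = 18.1, β = 11.5+7 = 18.5.
E[θ | data] = 18.1/(18.1+18.5) = 0.4945.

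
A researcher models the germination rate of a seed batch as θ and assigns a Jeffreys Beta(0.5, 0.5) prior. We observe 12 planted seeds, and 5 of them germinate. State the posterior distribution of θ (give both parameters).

Posterior: Beta(5.5, 7.5)

Observing 5 successes and 7 failures updates Beta(0.5, 0.5) by adding the success and failure counts to the two shape parameters: α = 0.5+5 = 5.5, β = 0.5+7 = 7.5.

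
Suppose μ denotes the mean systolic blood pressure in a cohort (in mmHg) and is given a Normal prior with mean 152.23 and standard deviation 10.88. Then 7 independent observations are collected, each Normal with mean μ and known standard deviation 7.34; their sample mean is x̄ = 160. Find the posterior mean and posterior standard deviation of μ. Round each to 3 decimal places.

Posterior mean ≈ 159.526; posterior SD ≈ 2.688

With known σ, the Normal prior is conjugate. Weight on the data is w = (n/σ²)/(n/σ² + 1/τ₀²) = 0.129929/(0.129929+0.00844777) = 0.93895.
Posterior mean = w·x̄ + (1−w)·μ₀ = 0.93895·160 + 0.061049·152.23 = 159.526. Posterior variance = 1/(0.129929+0.00844777) = 7.22665, so SD = 2.688.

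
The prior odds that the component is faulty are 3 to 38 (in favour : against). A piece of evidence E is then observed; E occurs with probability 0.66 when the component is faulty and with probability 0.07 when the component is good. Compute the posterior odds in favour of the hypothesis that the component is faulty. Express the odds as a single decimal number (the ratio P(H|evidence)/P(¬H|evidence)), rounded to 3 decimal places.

Prior odds = 3/38 = 0.078947. In log-odds, ln(0.078947) = -2.5390.
Add log likelihood ratio: ln(9.4286) = 2.2437.
Posterior log-odds = -0.29523, so posterior odds = exp(-0.29523) = 0.74436.

Posterior odds ≈ 0.744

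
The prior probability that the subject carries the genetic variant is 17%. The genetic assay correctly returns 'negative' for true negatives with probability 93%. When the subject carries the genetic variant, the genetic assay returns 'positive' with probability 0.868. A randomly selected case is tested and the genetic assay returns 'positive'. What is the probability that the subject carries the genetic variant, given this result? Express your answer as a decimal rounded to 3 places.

Let H be the event that the subject carries the genetic variant. P(H) = 0.17, so P(¬H) = 0.83. With E the 'positive' result, P(E|H) = 0.868 and P(E|¬H) = 0.07.
P(E) = 0.868·0.17 + 0.07·0.83 = 0.14756 + 0.058100 = 0.20566.
By Bayes' theorem, P(H|E) = 0.14756 / 0.20566 = 0.717.

P(H | E) ≈ 0.717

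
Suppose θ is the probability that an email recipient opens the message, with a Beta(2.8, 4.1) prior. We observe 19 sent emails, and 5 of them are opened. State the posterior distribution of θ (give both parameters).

Observing 5 successes and 14 failures updates Beta(2.8, 4.1) by adding the success and failure counts to the two shape parameters: α = 2.8+5 = 7.8, β = 4.1+14 = 18.1.

Posterior: Beta(7.8, 18.1)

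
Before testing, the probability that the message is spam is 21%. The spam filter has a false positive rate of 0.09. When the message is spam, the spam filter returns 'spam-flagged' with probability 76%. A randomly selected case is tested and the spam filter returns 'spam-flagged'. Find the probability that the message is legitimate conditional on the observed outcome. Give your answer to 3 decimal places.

Let H be the event that the message is spam. P(H) = 0.21, so P(¬H) = 0.79. With E the 'spam-flagged' result, P(E|H) = 0.76 and P(E|¬H) = 0.09.
P(E) = 0.76·0.21 + 0.09·0.79 = 0.15960 + 0.071100 = 0.23070.
By Bayes' theorem, P(H|E) = 0.15960 / 0.23070 = 0.692. Hence P(¬H|E) = 1 − 0.692 = 0.308.

P(¬H | E) ≈ 0.308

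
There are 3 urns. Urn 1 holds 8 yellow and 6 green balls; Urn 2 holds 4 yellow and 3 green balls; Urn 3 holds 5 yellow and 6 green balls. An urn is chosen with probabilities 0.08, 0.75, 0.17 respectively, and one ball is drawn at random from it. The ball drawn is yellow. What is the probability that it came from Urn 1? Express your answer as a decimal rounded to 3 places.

Posterior probability ≈ 0.083

P(yellow|Urn 1) = 0.5714; P(yellow|Urn 2) = 0.5714; P(yellow|Urn 3) = 0.4545.
Prior × likelihood for each source: 0.08·0.5714=0.04571, 0.75·0.5714=0.4286, 0.17·0.4545=0.07727. Summing gives P(yellow) = 0.55156.
P(Urn 1 | yellow) = 0.04571 / 0.55156 = 0.083.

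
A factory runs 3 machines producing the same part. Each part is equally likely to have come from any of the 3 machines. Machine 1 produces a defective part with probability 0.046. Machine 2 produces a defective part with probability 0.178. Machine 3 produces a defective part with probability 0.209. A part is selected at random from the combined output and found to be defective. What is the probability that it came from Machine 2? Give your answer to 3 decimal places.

Posterior probability ≈ 0.411

Tabulate prior·likelihood by source: [1] prior 0.333333, lik 0.046, product 0.01533; [2] prior 0.333333, lik 0.178, product 0.05933; [3] prior 0.333333, lik 0.209, product 0.06967.
Normalizing constant = 0.14433; the posterior for Machine 2 is its product over the sum, 0.05933/0.14433 = 0.411.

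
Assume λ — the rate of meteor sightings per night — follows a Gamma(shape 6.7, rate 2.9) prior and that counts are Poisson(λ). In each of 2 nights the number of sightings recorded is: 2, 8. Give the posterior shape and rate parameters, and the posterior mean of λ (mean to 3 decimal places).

The Poisson likelihood adds the total count to the shape and the number of exposure periods to the rate. Here ∑xᵢ = 10 and n = 2, so shape 6.7→16.7 and rate 2.9→4.9.
E[λ | data] = 16.7/4.9 = 3.408.

Posterior: Gamma(shape=16.7, rate=4.9); mean ≈ 3.408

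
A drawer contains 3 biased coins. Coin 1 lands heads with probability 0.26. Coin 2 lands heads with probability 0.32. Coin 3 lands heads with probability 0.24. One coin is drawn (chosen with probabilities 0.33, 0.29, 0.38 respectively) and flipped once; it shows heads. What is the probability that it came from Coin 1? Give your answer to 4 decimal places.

P(heads|C1) = 0.26; P(heads|C2) = 0.32; P(heads|C3) = 0.24.
Prior × likelihood for each source: 0.33·0.26=0.08580, 0.29·0.32=0.09280, 0.38·0.24=0.09120. Summing gives P(heads) = 0.26980.
P(Coin 1 | heads) = 0.08580 / 0.26980 = 0.3180.

Posterior probability ≈ 0.3180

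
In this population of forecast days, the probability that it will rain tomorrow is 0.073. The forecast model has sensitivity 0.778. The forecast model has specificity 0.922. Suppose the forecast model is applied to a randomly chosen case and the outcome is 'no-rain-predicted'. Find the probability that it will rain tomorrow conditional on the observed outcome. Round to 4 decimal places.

Let H be the event that it will rain tomorrow. P(H) = 0.073, so P(¬H) = 0.927. With E the 'no-rain-predicted' result, P(E|H) = 0.222 and P(E|¬H) = 0.922.
P(E) = 0.222·0.073 + 0.922·0.927 = 0.016206 + 0.85469 = 0.87090.
By Bayes' theorem, P(H|E) = 0.016206 / 0.87090 = 0.0186.

P(H | E) ≈ 0.0186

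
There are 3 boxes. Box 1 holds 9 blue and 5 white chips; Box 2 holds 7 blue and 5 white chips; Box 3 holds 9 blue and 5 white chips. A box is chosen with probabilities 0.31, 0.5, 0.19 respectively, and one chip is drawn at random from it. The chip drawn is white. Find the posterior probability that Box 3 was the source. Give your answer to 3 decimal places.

Tabulate prior·likelihood by source: [1] prior 0.31, lik 0.3571, product 0.1107; [2] prior 0.5, lik 0.4167, product 0.2083; [3] prior 0.19, lik 0.3571, product 0.06786.
Normalizing constant = 0.38690; the posterior for Box 3 is its product over the sum, 0.06786/0.38690 = 0.175.

Posterior probability ≈ 0.175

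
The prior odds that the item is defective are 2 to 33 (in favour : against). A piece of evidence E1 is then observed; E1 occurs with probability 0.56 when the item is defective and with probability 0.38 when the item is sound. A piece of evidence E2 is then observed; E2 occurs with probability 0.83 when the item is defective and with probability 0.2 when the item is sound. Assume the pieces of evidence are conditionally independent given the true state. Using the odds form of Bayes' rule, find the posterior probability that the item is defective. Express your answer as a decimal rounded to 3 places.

Prior odds = 2/33 = 0.060606. In log-odds, ln(0.060606) = -2.8034.
Add log likelihood ratios: ln(1.4737) + ln(4.1500) = 1.8109.
Posterior log-odds = -0.99249, so posterior odds = exp(-0.99249) = 0.37065. Converting, P(H|E) = 0.37065/1.3707 = 0.270.

Posterior probability ≈ 0.270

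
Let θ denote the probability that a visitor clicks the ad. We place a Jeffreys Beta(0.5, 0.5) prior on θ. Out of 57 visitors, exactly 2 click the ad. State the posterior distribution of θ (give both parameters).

Posterior: Beta(2.5, 55.5)

The binomial likelihood is conjugate to the Beta prior: with 2 successes and 55 failures, the posterior is Beta(0.5+2, 0.5+55) = Beta(2.5, 55.5).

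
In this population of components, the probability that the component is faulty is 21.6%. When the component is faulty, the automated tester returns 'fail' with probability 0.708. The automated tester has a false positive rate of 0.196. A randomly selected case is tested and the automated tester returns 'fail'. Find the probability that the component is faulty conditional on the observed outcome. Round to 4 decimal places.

P(H | E) ≈ 0.4988

Let H be the event that the component is faulty. P(H) = 0.216, so P(¬H) = 0.784. With E the 'fail' result, P(E|H) = 0.708 and P(E|¬H) = 0.196.
P(E) = 0.708·0.216 + 0.196·0.784 = 0.15293 + 0.15366 = 0.30659.
By Bayes' theorem, P(H|E) = 0.15293 / 0.30659 = 0.4988.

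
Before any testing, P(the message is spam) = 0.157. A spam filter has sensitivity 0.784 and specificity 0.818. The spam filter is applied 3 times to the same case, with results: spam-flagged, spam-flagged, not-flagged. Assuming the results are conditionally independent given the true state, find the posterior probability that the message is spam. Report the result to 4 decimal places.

Posterior P(H) ≈ 0.4771

With H the event that the message is spam, the joint likelihood of the observed sequence is P(data|H) = 0.784·0.784·0.216 = 0.13277 and P(data|¬H) = 0.182·0.182·0.818 = 0.027095.
Bayes: P(H|data) = 0.157·0.13277 / (0.157·0.13277 + 0.843·0.027095) = 0.020844/0.043686 = 0.4771.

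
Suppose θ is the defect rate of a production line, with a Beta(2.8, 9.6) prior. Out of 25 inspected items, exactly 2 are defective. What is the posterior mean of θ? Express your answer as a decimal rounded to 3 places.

Observing 2 successes and 23 failures updates Beta(2.8, 9.6) by adding the success and failure counts to the two shape parameters: α = 2.8+2 = 4.8, β = 9.6+23 = 32.6.
E[θ | data] = 4.8/(4.8+32.6) = 0.128.

Posterior mean ≈ 0.128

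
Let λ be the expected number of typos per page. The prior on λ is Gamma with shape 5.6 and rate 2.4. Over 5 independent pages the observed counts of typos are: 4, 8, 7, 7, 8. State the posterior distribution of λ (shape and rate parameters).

Posterior: Gamma(shape=39.6, rate=7.4)

The Poisson likelihood adds the total count to the shape and the number of exposure periods to the rate. Here ∑xᵢ = 34 and n = 5, so shape 5.6→39.6 and rate 2.4→7.4.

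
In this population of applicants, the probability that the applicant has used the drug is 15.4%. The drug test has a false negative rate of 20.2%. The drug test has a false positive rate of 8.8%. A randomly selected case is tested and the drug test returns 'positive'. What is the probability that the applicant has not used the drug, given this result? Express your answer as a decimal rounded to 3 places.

P(¬H | E) ≈ 0.377

Write H for 'the applicant has used the drug'. Prior odds H:¬H = 0.154/0.846 = 0.18203. For the 'positive' outcome, the likelihood ratio is 0.798/0.088 = 9.0682.
Posterior odds = 0.18203 × 9.0682 = 1.6507, so P(H|E) = 1.6507/(1+1.6507) = 0.623. Then P(¬H|E) = 1 − 0.623 = 0.377.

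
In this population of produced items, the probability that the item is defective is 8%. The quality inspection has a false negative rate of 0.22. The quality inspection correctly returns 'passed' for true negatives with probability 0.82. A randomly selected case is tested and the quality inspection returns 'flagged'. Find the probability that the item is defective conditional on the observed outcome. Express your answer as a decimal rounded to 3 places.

Write H for 'the item is defective'. Prior odds H:¬H = 0.08/0.92 = 0.086957. For the 'flagged' outcome, the likelihood ratio is 0.78/0.18 = 4.3333.
Posterior odds = 0.086957 × 4.3333 = 0.37681, so P(H|E) = 0.37681/(1+0.37681) = 0.274.

P(H | E) ≈ 0.274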